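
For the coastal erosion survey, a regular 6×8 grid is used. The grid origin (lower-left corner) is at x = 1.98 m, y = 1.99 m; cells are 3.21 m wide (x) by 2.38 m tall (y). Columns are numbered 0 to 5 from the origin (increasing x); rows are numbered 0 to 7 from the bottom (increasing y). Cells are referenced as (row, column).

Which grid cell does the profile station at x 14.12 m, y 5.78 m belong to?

Column index: ⌊(14.12 − 1.98) / 3.21⌋ = ⌊3.782⌋ = 3
Row offset from origin: ⌊(5.78 − 1.99) / 2.38⌋ = ⌊1.592⌋ = 1 → row 1

(1, 3)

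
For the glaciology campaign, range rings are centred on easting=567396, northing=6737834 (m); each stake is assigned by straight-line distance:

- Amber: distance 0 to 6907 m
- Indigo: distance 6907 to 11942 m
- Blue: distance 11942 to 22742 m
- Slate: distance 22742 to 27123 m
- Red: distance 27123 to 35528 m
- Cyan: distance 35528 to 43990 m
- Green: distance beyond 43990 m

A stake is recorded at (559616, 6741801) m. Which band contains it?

Distance = √((559616−567396)² + (6741801−6737834)²) = √(60528400.000 + 15737089.000) = 8733.011 m.
6907 ≤ 8733.011 < 11942 → Indigo.

Indigo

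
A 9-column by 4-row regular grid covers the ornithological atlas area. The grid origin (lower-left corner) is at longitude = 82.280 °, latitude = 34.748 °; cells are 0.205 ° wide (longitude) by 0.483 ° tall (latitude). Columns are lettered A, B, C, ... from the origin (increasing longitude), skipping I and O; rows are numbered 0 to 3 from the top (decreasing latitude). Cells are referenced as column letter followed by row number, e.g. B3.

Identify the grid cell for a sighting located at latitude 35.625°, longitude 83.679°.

Column index: ⌊(83.679 − 82.280) / 0.205⌋ = ⌊6.824⌋ = 6 → column G
Row offset from origin: ⌊(35.625 − 34.748) / 0.483⌋ = ⌊1.816⌋ = 1 → row 2 (counted from top)

G2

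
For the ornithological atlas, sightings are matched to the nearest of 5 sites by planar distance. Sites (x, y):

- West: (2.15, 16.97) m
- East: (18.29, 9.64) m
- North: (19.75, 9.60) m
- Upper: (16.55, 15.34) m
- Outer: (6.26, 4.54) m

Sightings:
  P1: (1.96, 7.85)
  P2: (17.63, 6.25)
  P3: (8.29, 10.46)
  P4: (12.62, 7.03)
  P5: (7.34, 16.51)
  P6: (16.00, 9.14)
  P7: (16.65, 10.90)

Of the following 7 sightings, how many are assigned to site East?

4

P1 → Outer
P2 → East
P3 → Outer
P4 → East
P5 → West
P6 → East
P7 → East
4 of the 7 go to East.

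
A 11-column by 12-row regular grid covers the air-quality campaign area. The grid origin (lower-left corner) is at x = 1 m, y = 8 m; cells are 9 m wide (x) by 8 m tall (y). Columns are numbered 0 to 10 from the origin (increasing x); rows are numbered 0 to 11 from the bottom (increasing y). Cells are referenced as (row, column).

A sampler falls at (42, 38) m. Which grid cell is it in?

Column index: ⌊(42 − 1) / 9⌋ = ⌊4.556⌋ = 4
Row offset from origin: ⌊(38 − 8) / 8⌋ = ⌊3.750⌋ = 3 → row 3

(3, 4)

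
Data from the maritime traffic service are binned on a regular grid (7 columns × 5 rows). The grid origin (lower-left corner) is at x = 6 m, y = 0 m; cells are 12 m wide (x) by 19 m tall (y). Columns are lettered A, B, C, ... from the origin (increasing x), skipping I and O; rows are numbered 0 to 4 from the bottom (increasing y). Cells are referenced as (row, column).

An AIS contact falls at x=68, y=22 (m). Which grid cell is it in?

Column index: ⌊(68 − 6) / 12⌋ = ⌊5.167⌋ = 5 → column F
Row offset from origin: ⌊(22 − 0) / 19⌋ = ⌊1.158⌋ = 1 → row 1

(1, F)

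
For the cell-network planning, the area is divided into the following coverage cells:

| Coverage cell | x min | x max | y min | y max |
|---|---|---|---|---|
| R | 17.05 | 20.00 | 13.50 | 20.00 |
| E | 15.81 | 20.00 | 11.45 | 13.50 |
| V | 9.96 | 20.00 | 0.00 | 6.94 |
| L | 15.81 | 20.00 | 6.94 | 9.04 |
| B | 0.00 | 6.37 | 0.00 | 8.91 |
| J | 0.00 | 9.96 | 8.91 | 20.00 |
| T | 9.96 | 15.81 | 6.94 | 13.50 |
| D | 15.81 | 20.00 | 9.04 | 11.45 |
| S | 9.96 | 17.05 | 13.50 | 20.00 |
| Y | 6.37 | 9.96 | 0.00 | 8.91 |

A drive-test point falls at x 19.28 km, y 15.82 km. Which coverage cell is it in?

R

The point has x = 19.28 and y = 15.82.
Only R satisfies 17.05 ≤ x ≤ 20.00 and 13.50 ≤ y ≤ 20.00.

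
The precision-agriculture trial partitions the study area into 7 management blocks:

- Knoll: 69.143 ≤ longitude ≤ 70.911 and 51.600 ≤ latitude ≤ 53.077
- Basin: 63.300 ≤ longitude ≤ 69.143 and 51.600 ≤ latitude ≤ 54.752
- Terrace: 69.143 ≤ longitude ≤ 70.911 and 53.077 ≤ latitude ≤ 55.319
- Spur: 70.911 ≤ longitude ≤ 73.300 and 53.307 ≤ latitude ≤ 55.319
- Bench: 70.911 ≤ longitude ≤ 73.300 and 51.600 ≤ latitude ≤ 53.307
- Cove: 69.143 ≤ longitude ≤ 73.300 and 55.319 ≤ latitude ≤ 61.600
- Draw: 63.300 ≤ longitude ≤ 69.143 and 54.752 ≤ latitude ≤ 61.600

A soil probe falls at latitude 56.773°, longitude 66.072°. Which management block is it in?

Draw

The point has longitude = 66.072 and latitude = 56.773.
Only Draw satisfies 63.300 ≤ longitude ≤ 69.143 and 54.752 ≤ latitude ≤ 61.600.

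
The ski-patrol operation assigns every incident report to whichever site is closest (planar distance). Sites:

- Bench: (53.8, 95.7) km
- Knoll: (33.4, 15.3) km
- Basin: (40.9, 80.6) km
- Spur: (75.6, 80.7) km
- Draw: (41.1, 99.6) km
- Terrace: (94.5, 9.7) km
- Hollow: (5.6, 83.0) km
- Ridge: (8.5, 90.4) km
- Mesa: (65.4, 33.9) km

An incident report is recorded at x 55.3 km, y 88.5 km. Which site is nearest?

Squared distances to each site:
Bench: 54.090; Knoll: 5837.850; Basin: 269.770; Spur: 472.930; Draw: 324.850; Terrace: 7746.080; Hollow: 2500.340; Ridge: 2193.850; Mesa: 3083.170.
Minimum at Bench.

Bench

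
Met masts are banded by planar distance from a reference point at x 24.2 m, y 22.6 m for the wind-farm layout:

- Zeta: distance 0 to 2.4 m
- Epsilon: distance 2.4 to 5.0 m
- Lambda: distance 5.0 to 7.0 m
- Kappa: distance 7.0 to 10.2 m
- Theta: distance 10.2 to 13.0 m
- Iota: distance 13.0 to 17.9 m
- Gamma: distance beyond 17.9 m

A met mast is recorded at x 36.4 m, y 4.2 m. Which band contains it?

Gamma

Distance = √((36.4−24.2)² + (4.2−22.6)²) = √(148.840 + 338.560) = 22.077 m.
17.9 ≤ 22.077 < ∞ → Gamma.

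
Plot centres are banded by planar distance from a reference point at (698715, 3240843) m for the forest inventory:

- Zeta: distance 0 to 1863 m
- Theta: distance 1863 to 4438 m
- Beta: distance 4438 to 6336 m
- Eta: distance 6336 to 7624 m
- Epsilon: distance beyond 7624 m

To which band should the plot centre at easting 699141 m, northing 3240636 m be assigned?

Zeta

Distance = √((699141−698715)² + (3240636−3240843)²) = √(181476.000 + 42849.000) = 473.630 m.
0 ≤ 473.630 < 1863 → Zeta.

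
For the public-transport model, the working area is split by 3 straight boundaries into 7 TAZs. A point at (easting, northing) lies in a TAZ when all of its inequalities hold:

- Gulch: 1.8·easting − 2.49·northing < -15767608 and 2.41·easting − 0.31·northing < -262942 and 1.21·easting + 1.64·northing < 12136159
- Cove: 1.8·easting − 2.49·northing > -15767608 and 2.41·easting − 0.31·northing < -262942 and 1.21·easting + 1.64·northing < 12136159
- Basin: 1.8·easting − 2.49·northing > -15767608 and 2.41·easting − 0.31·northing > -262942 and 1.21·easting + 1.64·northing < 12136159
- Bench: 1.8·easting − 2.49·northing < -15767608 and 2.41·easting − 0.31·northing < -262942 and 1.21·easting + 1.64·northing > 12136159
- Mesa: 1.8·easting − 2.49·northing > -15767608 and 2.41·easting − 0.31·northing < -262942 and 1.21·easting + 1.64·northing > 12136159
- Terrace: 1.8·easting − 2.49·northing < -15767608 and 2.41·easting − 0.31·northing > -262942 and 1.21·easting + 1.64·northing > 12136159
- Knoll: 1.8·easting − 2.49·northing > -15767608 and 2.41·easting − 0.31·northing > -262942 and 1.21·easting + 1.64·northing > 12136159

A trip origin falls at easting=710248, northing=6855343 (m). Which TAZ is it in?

Gulch

1.8·710248 − 2.49·6855343 = -15791357.670, which is < -15767608
2.41·710248 − 0.31·6855343 = -413458.650, which is < -262942
1.21·710248 + 1.64·6855343 = 12102162.600, which is < 12136159
This sign pattern matches Gulch.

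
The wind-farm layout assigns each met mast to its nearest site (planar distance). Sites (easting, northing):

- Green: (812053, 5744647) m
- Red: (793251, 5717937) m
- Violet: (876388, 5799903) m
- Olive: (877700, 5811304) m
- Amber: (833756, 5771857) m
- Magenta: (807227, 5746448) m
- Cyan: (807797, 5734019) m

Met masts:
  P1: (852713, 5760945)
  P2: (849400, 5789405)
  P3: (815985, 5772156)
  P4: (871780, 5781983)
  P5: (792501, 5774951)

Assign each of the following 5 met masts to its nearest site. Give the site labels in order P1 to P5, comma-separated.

Amber, Amber, Amber, Violet, Magenta

P1 → Amber (d²=478439593.00)
P2 → Amber (d²=552667040.00)
P3 → Amber (d²=315897842.00)
P4 → Violet (d²=342360064.00)
P5 → Magenta (d²=1029276085.00)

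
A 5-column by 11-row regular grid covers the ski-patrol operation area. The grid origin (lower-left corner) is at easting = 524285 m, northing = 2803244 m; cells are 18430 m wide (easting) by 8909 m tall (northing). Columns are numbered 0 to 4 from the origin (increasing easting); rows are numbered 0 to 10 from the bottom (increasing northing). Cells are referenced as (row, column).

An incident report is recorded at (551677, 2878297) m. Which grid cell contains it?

(8, 1)

Column index: ⌊(551677 − 524285) / 18430⌋ = ⌊1.486⌋ = 1
Row offset from origin: ⌊(2878297 − 2803244) / 8909⌋ = ⌊8.424⌋ = 8 → row 8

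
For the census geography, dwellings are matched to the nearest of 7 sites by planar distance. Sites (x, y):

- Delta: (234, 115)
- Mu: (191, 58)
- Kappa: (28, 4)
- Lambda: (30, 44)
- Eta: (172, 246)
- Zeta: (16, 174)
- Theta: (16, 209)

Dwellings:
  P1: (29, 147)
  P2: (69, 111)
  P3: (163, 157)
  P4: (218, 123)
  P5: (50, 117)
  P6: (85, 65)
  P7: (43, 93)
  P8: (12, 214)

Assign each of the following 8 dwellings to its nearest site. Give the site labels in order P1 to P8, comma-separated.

Zeta, Lambda, Delta, Delta, Zeta, Lambda, Lambda, Theta

P1 → Zeta (d²=898.00)
P2 → Lambda (d²=6010.00)
P3 → Delta (d²=6805.00)
P4 → Delta (d²=320.00)
P5 → Zeta (d²=4405.00)
P6 → Lambda (d²=3466.00)
P7 → Lambda (d²=2570.00)
P8 → Theta (d²=41.00)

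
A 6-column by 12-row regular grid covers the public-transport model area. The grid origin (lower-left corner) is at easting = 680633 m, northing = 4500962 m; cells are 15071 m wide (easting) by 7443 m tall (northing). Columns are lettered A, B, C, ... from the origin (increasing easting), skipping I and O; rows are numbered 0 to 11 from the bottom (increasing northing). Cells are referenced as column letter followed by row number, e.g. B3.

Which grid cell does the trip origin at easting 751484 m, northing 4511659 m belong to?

Column index: ⌊(751484 − 680633) / 15071⌋ = ⌊4.701⌋ = 4 → column E
Row offset from origin: ⌊(4511659 − 4500962) / 7443⌋ = ⌊1.437⌋ = 1 → row 1

E1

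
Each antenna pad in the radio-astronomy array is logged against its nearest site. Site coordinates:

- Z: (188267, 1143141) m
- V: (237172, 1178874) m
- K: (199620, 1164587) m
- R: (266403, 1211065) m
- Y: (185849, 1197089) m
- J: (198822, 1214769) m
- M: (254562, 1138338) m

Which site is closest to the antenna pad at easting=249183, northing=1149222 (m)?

M

Squared distances to each site:
Z: 3747737617.000; V: 1023505225.000; K: 2692574194.000; R: 4121085049.000; Y: 6302445245.000; J: 6832639530.000; M: 147395097.000.
Minimum at M.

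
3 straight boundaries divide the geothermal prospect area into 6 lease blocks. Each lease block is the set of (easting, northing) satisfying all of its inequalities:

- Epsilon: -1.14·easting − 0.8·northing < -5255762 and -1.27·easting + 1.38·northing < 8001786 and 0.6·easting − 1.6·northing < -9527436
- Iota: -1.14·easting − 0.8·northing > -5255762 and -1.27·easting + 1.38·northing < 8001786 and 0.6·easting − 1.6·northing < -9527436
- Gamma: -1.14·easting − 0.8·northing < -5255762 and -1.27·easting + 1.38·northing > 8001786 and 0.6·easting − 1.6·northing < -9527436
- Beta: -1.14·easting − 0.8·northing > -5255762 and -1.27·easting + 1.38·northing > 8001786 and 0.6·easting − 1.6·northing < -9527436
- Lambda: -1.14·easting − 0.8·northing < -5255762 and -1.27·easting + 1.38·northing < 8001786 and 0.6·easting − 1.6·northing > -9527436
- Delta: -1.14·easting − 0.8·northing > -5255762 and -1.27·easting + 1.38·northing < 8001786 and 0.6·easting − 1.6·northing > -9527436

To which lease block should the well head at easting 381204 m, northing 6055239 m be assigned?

-1.14·381204 − 0.8·6055239 = -5278763.760, which is < -5255762
-1.27·381204 + 1.38·6055239 = 7872100.740, which is < 8001786
0.6·381204 − 1.6·6055239 = -9459660.000, which is > -9527436
This sign pattern matches Lambda.

Lambda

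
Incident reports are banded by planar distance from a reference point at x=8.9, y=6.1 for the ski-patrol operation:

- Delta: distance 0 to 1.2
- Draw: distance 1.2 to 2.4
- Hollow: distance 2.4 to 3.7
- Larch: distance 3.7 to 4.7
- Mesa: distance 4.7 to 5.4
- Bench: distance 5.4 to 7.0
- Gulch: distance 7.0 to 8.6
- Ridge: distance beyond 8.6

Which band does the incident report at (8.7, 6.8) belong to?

Delta

Distance = √((8.7−8.9)² + (6.8−6.1)²) = √(0.040 + 0.490) = 0.728.
0 ≤ 0.728 < 1.2 → Delta.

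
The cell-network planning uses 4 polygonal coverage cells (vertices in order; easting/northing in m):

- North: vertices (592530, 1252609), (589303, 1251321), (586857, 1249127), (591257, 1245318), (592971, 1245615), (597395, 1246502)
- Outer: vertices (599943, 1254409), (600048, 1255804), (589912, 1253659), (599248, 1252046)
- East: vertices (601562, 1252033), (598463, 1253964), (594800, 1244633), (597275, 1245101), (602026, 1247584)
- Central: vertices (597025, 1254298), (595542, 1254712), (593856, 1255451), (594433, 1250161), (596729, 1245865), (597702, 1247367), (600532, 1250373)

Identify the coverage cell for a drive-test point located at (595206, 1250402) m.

Cast a ray rightward from (595206, 1250402). For each polygon, the edges (by vertex number in listed order) whose endpoints lie on opposite sides of northing = 1250402, where each meets that height, and whether that is right or left of the point:
North: 2–3 at easting≈588278.4 (left), 6–1 at easting≈594288.2 (left) → 0 crossings.
Outer: no edge straddles that height → 0 crossings.
East: 2–3 at easting≈597064.7 (right), 5–1 at easting≈601732.1 (right) → 2 crossings.
Central: 3–4 at easting≈594406.7 (left), 7–1 at easting≈600506.1 (right) → 1 crossing.
Only Central has an odd count, so the point is inside Central.

Central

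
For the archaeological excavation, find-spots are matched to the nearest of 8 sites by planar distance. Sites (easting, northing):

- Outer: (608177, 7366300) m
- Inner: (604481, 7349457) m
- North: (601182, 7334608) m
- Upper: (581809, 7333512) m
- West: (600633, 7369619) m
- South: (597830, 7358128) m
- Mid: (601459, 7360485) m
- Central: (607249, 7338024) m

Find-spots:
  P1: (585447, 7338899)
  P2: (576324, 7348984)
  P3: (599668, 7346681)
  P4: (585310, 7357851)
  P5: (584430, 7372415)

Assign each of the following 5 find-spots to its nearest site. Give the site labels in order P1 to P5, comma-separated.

P1 → Upper (d²=42254813.00)
P2 → Upper (d²=269468009.00)
P3 → Inner (d²=30871145.00)
P4 → South (d²=156827129.00)
P5 → West (d²=270354825.00)

Upper, Upper, Inner, South, West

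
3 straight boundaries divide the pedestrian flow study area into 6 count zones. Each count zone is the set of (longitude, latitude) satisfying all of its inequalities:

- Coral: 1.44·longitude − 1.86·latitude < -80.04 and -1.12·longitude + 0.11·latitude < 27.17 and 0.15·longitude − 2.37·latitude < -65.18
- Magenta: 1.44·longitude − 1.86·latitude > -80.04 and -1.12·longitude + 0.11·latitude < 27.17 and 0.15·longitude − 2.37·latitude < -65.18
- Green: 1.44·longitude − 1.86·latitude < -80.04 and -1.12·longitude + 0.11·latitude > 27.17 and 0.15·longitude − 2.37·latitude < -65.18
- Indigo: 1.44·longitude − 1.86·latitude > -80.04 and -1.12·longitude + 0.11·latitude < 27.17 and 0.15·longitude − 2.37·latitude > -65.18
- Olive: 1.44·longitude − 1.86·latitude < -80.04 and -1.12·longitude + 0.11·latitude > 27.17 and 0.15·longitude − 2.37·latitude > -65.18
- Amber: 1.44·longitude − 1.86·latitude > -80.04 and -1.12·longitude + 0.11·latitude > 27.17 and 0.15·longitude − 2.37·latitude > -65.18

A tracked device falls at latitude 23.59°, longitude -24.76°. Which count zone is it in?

1.44·-24.76 − 1.86·23.59 = -79.532, which is > -80.04
-1.12·-24.76 + 0.11·23.59 = 30.326, which is > 27.17
0.15·-24.76 − 2.37·23.59 = -59.622, which is > -65.18
This sign pattern matches Amber.

Amber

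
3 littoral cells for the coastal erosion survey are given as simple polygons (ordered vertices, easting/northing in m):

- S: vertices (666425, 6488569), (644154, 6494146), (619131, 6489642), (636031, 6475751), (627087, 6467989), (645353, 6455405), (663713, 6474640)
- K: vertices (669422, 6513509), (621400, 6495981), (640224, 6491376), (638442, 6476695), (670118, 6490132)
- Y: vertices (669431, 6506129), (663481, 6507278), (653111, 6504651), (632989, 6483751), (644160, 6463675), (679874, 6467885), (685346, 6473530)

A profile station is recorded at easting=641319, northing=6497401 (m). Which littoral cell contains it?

K

Cast a ray rightward from (641319, 6497401). For each polygon, the edges (by vertex number in listed order) whose endpoints lie on opposite sides of northing = 6497401, where each meets that height, and whether that is right or left of the point:
S: no edge straddles that height → 0 crossings.
K: 1–2 at easting≈625290.4 (left), 5–1 at easting≈669901.6 (right) → 1 crossing.
Y: 3–4 at easting≈646130.9 (right), 7–1 at easting≈673692.1 (right) → 2 crossings.
Only K has an odd count, so the point is inside K.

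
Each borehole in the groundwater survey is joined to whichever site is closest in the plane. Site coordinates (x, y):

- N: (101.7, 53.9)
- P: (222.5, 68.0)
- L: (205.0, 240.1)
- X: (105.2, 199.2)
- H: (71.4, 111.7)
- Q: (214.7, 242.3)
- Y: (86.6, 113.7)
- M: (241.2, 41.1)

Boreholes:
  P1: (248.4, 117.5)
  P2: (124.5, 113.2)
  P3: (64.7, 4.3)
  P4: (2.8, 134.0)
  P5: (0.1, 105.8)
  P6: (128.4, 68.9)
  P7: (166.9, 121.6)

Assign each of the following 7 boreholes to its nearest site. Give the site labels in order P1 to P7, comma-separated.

P1 → P (d²=3121.06)
P2 → Y (d²=1436.66)
P3 → N (d²=3829.16)
P4 → H (d²=5203.25)
P5 → H (d²=5118.50)
P6 → N (d²=937.89)
P7 → P (d²=5964.32)

P, Y, N, H, H, N, P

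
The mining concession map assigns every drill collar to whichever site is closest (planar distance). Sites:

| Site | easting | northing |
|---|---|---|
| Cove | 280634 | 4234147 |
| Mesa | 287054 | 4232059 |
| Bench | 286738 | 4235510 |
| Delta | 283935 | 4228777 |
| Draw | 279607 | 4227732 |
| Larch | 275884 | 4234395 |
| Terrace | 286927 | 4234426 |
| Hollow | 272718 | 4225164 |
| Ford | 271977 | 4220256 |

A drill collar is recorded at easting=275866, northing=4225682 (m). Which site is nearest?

Hollow

Squared distances to each site:
Cove: 94390049.000; Mesa: 165837473.000; Bench: 214789968.000; Delta: 74687786.000; Draw: 18197581.000; Larch: 75916693.000; Terrace: 198803257.000; Hollow: 10178228.000; Ford: 44565797.000.
Minimum at Hollow.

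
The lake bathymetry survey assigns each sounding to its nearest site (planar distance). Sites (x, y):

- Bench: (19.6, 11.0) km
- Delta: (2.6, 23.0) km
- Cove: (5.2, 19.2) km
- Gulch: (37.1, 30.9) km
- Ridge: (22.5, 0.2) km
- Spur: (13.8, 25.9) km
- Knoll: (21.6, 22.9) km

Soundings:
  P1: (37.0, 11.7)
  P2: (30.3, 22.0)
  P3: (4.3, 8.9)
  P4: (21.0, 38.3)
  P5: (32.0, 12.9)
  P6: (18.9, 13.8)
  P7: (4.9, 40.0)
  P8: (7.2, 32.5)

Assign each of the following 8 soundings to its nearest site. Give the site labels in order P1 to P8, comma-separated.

Bench, Knoll, Cove, Spur, Bench, Bench, Spur, Spur

P1 → Bench (d²=303.25)
P2 → Knoll (d²=76.50)
P3 → Cove (d²=106.90)
P4 → Spur (d²=205.60)
P5 → Bench (d²=157.37)
P6 → Bench (d²=8.33)
P7 → Spur (d²=278.02)
P8 → Spur (d²=87.12)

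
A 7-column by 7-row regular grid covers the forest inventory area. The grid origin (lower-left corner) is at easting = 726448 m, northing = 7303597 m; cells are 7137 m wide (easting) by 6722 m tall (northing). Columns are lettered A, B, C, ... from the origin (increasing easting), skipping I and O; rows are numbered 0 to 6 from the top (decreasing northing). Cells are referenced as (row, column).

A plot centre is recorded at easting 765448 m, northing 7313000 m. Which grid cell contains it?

Column index: ⌊(765448 − 726448) / 7137⌋ = ⌊5.464⌋ = 5 → column F
Row offset from origin: ⌊(7313000 − 7303597) / 6722⌋ = ⌊1.399⌋ = 1 → row 5 (counted from top)

(5, F)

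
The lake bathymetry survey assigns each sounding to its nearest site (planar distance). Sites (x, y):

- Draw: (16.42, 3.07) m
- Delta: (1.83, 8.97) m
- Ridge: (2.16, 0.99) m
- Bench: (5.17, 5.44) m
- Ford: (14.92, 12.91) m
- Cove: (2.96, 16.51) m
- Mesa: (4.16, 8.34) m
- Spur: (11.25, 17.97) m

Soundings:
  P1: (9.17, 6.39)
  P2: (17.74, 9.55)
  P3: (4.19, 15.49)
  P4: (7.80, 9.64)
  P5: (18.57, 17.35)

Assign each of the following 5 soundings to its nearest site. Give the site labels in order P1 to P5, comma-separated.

P1 → Bench (d²=16.90)
P2 → Ford (d²=19.24)
P3 → Cove (d²=2.55)
P4 → Mesa (d²=14.94)
P5 → Ford (d²=33.04)

Bench, Ford, Cove, Mesa, Ford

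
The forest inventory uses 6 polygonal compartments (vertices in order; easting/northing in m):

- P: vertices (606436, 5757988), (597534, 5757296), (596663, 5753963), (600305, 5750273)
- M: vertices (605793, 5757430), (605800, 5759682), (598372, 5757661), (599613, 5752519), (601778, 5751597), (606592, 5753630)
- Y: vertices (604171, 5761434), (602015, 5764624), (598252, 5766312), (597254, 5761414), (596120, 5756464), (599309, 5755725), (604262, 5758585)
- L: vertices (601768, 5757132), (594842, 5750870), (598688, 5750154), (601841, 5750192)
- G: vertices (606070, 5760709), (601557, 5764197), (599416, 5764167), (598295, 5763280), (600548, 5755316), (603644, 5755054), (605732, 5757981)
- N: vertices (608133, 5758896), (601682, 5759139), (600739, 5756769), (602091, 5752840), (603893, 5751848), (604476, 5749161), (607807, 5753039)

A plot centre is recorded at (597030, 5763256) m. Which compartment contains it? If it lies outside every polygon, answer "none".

none

Cast a ray rightward from (597030, 5763256). For each polygon, the edges (by vertex number in listed order) whose endpoints lie on opposite sides of northing = 5763256, where each meets that height, and whether that is right or left of the point:
P: no edge straddles that height → 0 crossings.
M: no edge straddles that height → 0 crossings.
Y: 1–2 at easting≈602939.6 (right), 3–4 at easting≈597629.3 (right) → 2 crossings.
L: no edge straddles that height → 0 crossings.
G: 1–2 at easting≈602774.5 (right), 4–5 at easting≈598301.8 (right) → 2 crossings.
N: no edge straddles that height → 0 crossings.
All counts are even, so the point lies outside every listed polygon.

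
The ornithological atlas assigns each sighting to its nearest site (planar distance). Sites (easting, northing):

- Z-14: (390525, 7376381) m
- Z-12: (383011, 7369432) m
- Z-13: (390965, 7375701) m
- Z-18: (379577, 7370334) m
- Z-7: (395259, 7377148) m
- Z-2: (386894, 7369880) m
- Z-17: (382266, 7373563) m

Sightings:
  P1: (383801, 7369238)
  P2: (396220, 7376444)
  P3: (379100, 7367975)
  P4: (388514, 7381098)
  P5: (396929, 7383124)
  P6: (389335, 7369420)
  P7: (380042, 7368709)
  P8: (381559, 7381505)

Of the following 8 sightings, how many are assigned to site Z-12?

P1 → Z-12
P2 → Z-7
P3 → Z-18
P4 → Z-14
P5 → Z-7
P6 → Z-2
P7 → Z-18
P8 → Z-17
1 of the 8 goes to Z-12.

1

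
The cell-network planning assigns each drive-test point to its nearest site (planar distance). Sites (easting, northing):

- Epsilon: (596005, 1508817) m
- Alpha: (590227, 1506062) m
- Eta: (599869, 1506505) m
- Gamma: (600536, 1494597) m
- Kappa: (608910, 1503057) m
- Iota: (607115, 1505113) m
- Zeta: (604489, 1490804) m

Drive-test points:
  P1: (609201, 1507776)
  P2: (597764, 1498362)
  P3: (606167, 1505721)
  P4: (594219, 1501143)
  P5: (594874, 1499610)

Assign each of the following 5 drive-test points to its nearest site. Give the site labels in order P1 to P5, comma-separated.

Iota, Gamma, Iota, Alpha, Gamma

P1 → Iota (d²=11442965.00)
P2 → Gamma (d²=21859209.00)
P3 → Iota (d²=1268368.00)
P4 → Alpha (d²=40132625.00)
P5 → Gamma (d²=57188413.00)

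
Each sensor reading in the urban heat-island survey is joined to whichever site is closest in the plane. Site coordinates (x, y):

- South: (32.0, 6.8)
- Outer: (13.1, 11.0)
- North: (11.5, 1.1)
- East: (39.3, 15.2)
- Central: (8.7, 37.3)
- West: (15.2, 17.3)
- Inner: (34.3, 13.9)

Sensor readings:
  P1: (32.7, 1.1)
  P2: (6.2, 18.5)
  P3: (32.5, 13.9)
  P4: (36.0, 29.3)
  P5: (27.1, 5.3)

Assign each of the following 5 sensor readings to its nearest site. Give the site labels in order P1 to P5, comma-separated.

P1 → South (d²=32.98)
P2 → West (d²=82.44)
P3 → Inner (d²=3.24)
P4 → East (d²=209.70)
P5 → South (d²=26.26)

South, West, Inner, East, South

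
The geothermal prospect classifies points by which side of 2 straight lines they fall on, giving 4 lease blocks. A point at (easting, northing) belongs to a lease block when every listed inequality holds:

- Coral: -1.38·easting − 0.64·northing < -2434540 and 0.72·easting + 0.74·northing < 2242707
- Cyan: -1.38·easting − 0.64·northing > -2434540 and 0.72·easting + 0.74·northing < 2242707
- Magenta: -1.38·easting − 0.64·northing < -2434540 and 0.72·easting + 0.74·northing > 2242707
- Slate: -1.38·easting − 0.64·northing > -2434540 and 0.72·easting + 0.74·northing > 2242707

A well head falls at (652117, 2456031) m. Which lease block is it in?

Magenta

-1.38·652117 − 0.64·2456031 = -2471781.300, which is < -2434540
0.72·652117 + 0.74·2456031 = 2286987.180, which is > 2242707
This sign pattern matches Magenta.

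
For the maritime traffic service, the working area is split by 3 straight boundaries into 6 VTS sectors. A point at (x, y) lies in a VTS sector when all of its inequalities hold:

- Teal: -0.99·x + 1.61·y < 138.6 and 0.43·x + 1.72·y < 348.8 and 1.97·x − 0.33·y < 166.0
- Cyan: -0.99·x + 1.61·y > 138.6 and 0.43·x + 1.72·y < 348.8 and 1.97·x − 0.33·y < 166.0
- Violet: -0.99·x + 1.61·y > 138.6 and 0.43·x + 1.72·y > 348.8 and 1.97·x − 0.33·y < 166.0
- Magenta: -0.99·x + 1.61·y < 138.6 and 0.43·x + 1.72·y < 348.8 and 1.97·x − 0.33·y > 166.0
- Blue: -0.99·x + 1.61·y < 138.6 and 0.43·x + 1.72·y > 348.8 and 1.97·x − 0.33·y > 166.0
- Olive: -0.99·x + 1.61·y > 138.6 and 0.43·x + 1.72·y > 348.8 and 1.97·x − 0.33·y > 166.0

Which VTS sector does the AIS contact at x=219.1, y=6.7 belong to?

-0.99·219.1 + 1.61·6.7 = -206.122, which is < 138.6
0.43·219.1 + 1.72·6.7 = 105.737, which is < 348.8
1.97·219.1 − 0.33·6.7 = 429.416, which is > 166.0
This sign pattern matches Magenta.

Magenta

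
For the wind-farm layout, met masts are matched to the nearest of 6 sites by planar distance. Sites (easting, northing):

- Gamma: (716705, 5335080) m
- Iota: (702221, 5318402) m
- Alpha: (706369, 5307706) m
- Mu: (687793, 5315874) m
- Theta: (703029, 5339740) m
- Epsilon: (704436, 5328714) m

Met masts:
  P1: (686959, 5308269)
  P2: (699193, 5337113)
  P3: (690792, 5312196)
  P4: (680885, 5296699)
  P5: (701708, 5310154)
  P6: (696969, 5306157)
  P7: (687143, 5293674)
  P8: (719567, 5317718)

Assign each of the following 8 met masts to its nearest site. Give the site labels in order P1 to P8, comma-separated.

Mu, Theta, Mu, Mu, Alpha, Alpha, Mu, Alpha

P1 → Mu (d²=58531581.00)
P2 → Theta (d²=21616025.00)
P3 → Mu (d²=22521685.00)
P4 → Mu (d²=415401089.00)
P5 → Alpha (d²=27717625.00)
P6 → Alpha (d²=90759401.00)
P7 → Mu (d²=493262500.00)
P8 → Alpha (d²=274427348.00)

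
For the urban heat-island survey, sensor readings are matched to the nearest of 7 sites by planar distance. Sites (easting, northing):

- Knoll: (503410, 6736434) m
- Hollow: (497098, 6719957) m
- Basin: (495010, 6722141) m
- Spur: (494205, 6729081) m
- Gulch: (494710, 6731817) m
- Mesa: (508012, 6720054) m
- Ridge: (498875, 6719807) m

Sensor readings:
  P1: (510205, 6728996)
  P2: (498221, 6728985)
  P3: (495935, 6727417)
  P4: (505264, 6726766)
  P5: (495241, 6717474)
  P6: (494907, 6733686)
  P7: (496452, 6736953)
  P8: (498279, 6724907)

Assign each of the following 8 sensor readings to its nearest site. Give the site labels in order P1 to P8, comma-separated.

P1 → Mesa (d²=84768613.00)
P2 → Spur (d²=16137472.00)
P3 → Spur (d²=5761796.00)
P4 → Mesa (d²=52602448.00)
P5 → Hollow (d²=9613738.00)
P6 → Gulch (d²=3531970.00)
P7 → Gulch (d²=29413060.00)
P8 → Basin (d²=18337117.00)

Mesa, Spur, Spur, Mesa, Hollow, Gulch, Gulch, Basin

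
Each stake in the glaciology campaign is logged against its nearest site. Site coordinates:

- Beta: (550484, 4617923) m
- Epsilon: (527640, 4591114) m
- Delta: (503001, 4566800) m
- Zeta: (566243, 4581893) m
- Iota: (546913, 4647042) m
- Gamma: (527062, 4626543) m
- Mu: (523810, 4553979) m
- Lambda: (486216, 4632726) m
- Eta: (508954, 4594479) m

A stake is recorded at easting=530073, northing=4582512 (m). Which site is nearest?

Epsilon

Squared distances to each site:
Beta: 1670547842.000; Epsilon: 79913893.000; Delta: 979760128.000; Zeta: 1308652061.000; Iota: 4447706500.000; Gamma: 1947795082.000; Mu: 853357258.000; Lambda: 4444882245.000; Eta: 589221250.000.
Minimum at Epsilon.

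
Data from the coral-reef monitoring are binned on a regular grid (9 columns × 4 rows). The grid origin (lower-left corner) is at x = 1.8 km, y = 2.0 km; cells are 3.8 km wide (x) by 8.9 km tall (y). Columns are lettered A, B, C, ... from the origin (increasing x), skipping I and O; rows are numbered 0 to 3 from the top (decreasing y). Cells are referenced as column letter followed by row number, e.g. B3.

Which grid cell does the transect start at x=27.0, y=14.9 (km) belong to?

Column index: ⌊(27.0 − 1.8) / 3.8⌋ = ⌊6.632⌋ = 6 → column G
Row offset from origin: ⌊(14.9 − 2.0) / 8.9⌋ = ⌊1.449⌋ = 1 → row 2 (counted from top)

G2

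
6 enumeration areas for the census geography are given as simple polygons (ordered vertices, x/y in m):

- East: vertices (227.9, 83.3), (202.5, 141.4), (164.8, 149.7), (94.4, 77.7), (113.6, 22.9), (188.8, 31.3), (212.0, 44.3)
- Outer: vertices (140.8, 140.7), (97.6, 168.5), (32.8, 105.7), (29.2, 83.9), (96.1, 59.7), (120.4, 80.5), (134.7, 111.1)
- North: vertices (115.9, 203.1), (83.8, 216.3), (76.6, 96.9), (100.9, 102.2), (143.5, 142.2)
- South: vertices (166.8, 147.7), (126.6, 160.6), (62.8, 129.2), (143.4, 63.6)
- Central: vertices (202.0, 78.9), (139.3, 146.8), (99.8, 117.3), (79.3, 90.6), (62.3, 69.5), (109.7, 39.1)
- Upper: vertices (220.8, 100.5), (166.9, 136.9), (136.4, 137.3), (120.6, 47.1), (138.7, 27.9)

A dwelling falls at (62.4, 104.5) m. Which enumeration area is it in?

Cast a ray rightward from (62.4, 104.5). For each polygon, the edges (by vertex number in listed order) whose endpoints lie on opposite sides of y = 104.5, where each meets that height, and whether that is right or left of the point:
East: 1–2 at x≈218.63 (right), 3–4 at x≈120.60 (right) → 2 crossings.
Outer: 3–4 at x≈32.60 (left), 6–7 at x≈131.62 (right) → 1 crossing.
North: 2–3 at x≈77.06 (right), 4–5 at x≈103.35 (right) → 2 crossings.
South: 3–4 at x≈93.15 (right), 4–1 at x≈154.78 (right) → 2 crossings.
Central: 1–2 at x≈178.36 (right), 3–4 at x≈89.97 (right) → 2 crossings.
Upper: 1–2 at x≈214.88 (right), 3–4 at x≈130.65 (right) → 2 crossings.
Only Outer has an odd count, so the point is inside Outer.

Outer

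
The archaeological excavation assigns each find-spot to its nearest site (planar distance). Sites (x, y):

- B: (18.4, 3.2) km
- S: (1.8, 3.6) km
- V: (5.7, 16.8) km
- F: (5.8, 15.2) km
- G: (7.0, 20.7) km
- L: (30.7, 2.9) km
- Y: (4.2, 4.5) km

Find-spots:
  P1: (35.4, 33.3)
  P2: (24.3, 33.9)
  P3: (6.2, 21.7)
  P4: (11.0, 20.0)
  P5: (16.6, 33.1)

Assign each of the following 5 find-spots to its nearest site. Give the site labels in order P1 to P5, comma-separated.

L, G, G, G, G

P1 → L (d²=946.25)
P2 → G (d²=473.53)
P3 → G (d²=1.64)
P4 → G (d²=16.49)
P5 → G (d²=245.92)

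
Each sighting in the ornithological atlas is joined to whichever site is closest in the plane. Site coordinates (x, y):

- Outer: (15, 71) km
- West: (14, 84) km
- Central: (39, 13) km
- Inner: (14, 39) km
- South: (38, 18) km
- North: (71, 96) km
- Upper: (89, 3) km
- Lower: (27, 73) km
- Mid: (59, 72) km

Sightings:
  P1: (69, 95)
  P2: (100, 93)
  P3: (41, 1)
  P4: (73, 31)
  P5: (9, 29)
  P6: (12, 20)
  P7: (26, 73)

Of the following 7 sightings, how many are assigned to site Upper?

P1 → North
P2 → North
P3 → Central
P4 → Upper
P5 → Inner
P6 → Inner
P7 → Lower
1 of the 7 goes to Upper.

1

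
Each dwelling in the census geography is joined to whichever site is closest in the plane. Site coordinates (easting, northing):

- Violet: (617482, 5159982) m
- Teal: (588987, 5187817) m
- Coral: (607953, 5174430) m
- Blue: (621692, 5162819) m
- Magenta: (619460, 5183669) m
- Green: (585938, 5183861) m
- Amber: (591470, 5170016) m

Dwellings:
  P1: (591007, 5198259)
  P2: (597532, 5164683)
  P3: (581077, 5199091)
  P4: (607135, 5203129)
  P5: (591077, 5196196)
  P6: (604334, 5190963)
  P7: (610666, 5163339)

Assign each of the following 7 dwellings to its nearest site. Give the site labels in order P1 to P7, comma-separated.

P1 → Teal (d²=113115764.00)
P2 → Amber (d²=65188733.00)
P3 → Teal (d²=189671176.00)
P4 → Magenta (d²=530597225.00)
P5 → Teal (d²=74575741.00)
P6 → Teal (d²=245427725.00)
P7 → Violet (d²=57727305.00)

Teal, Amber, Teal, Magenta, Teal, Teal, Violet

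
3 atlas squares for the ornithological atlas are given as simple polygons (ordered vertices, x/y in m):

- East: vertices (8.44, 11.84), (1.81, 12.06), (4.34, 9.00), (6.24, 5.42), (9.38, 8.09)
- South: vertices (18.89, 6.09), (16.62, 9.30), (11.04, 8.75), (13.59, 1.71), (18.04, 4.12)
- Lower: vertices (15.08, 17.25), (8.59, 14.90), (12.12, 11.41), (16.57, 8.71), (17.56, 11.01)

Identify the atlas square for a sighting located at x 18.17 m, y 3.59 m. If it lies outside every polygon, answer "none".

Cast a ray rightward from (18.17, 3.59). For each polygon, the edges (by vertex number in listed order) whose endpoints lie on opposite sides of y = 3.59, where each meets that height, and whether that is right or left of the point:
East: no edge straddles that height → 0 crossings.
South: 3–4 at x≈12.909 (left), 4–5 at x≈17.061 (left) → 0 crossings.
Lower: no edge straddles that height → 0 crossings.
All counts are even, so the point lies outside every listed polygon.

none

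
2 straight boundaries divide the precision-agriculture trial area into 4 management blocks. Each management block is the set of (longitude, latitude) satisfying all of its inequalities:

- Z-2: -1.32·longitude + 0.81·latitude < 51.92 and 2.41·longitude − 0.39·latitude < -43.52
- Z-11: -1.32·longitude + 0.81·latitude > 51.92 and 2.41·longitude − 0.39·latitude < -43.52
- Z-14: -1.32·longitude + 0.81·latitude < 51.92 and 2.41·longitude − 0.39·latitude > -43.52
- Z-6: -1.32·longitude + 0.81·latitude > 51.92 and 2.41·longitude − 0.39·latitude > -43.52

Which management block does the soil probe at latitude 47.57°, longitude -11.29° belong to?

-1.32·-11.29 + 0.81·47.57 = 53.434, which is > 51.92
2.41·-11.29 − 0.39·47.57 = -45.761, which is < -43.52
This sign pattern matches Z-11.

Z-11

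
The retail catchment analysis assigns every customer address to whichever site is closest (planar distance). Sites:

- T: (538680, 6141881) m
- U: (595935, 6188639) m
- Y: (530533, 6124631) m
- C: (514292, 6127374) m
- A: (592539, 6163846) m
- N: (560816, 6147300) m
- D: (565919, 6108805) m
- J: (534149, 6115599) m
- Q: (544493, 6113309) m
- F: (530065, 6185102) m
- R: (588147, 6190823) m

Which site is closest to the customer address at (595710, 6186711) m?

U

Squared distances to each site:
T: 5262149800.000; U: 3767809.000; Y: 8101967729.000; C: 10149770293.000; A: 532863466.000; N: 2770818157.000; D: 6956848517.000; J: 8846673265.000; Q: 8011034693.000; F: 4311854906.000; R: 74107513.000.
Minimum at U.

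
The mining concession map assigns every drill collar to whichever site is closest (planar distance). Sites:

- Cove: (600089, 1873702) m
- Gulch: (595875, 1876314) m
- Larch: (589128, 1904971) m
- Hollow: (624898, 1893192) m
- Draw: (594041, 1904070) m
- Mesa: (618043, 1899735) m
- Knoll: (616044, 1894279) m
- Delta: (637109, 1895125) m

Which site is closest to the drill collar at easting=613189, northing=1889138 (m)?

Squared distances to each site:
Cove: 409880096.000; Gulch: 464229572.000; Larch: 829615610.000; Hollow: 153535597.000; Draw: 589610528.000; Mesa: 135857725.000; Knoll: 34580906.000; Delta: 608010569.000.
Minimum at Knoll.

Knoll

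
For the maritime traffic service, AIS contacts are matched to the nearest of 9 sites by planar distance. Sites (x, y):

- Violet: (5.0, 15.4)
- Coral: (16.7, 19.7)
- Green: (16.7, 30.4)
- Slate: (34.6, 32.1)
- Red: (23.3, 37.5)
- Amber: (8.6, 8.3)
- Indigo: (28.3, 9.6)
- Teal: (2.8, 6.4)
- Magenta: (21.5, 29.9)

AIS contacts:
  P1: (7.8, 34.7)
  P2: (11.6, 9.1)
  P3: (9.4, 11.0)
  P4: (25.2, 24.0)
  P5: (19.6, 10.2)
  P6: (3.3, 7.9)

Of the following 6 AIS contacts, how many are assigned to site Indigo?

P1 → Green
P2 → Amber
P3 → Amber
P4 → Magenta
P5 → Indigo
P6 → Teal
1 of the 6 goes to Indigo.

1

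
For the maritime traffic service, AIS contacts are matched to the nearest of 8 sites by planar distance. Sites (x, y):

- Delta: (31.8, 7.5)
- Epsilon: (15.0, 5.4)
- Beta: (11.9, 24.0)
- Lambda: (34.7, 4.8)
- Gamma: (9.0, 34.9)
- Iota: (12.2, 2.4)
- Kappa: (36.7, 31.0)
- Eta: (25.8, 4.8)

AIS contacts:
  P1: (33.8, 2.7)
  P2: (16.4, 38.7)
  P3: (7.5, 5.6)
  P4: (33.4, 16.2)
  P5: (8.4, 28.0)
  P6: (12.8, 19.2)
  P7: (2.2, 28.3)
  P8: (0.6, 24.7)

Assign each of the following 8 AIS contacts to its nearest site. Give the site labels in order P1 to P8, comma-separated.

P1 → Lambda (d²=5.22)
P2 → Gamma (d²=69.20)
P3 → Iota (d²=32.33)
P4 → Delta (d²=78.25)
P5 → Beta (d²=28.25)
P6 → Beta (d²=23.85)
P7 → Gamma (d²=89.80)
P8 → Beta (d²=128.18)

Lambda, Gamma, Iota, Delta, Beta, Beta, Gamma, Beta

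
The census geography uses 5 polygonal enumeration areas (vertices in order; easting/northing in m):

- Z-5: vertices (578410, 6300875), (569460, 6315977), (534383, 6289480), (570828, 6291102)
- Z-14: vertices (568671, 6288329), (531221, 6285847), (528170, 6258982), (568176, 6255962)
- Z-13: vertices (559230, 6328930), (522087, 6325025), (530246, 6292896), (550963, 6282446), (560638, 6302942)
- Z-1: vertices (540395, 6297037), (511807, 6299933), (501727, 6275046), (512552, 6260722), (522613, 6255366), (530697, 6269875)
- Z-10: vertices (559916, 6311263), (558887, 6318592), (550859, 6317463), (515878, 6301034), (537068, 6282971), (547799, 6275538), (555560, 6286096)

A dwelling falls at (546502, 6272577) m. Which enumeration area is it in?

Z-14

Cast a ray rightward from (546502, 6272577). For each polygon, the edges (by vertex number in listed order) whose endpoints lie on opposite sides of northing = 6272577, where each meets that height, and whether that is right or left of the point:
Z-5: no edge straddles that height → 0 crossings.
Z-14: 2–3 at easting≈529714.0 (left), 4–1 at easting≈568430.1 (right) → 1 crossing.
Z-13: no edge straddles that height → 0 crossings.
Z-1: 3–4 at easting≈503592.9 (left), 6–1 at easting≈531661.7 (left) → 0 crossings.
Z-10: no edge straddles that height → 0 crossings.
Only Z-14 has an odd count, so the point is inside Z-14.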